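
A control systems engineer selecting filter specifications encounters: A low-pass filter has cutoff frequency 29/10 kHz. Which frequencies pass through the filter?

A low-pass filter passes all frequencies below the cutoff frequency 29/10 kHz and attenuates higher frequencies.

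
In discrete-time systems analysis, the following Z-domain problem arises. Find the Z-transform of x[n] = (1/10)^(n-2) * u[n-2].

Time-shifting property: if X(z) = Z{x[n]}, then Z{x[n-d]} = z^(-d) * X(z)
X(z) = z/(z - 1/10) for x[n] = (1/10)^n * u[n]
Z{x[n-2]} = z^(-2) * z/(z - 1/10) = z^(-1)/(z - 1/10)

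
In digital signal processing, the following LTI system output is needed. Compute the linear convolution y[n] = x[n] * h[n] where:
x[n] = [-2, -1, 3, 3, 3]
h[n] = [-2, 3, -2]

y[n] = sum_k x[k]*h[n-k]. Output length = len(x) + len(h) - 1 = 5 + 3 - 1 = 7.
y[0] = -2*-2 = 4
y[1] = -1*-2 + -2*3 = -4
y[2] = 3*-2 + -1*3 + -2*-2 = -5
y[3] = 3*-2 + 3*3 + -1*-2 = 5
y[4] = 3*-2 + 3*3 + 3*-2 = -3
y[5] = 3*3 + 3*-2 = 3
y[6] = 3*-2 = -6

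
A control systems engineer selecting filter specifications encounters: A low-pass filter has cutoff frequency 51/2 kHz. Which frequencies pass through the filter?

A low-pass filter passes all frequencies below the cutoff frequency 51/2 kHz and attenuates higher frequencies.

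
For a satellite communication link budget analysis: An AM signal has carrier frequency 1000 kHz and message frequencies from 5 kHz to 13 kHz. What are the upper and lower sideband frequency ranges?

Upper sideband (USB) = fc + [fm_low, fm_high] = 1000 + [5, 13] = [1005, 1013] kHz
Lower sideband (LSB) = fc - [fm_high, fm_low] = 1000 - [13, 5] = [987, 995] kHz
Total occupied spectrum: 987 kHz to 1013 kHz (plus carrier at 1000 kHz)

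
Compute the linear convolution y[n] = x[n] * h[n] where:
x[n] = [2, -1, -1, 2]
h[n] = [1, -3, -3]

y[n] = sum_k x[k]*h[n-k]. Output length = len(x) + len(h) - 1 = 4 + 3 - 1 = 6.
y[0] = 2*1 = 2
y[1] = -1*1 + 2*-3 = -7
y[2] = -1*1 + -1*-3 + 2*-3 = -4
y[3] = 2*1 + -1*-3 + -1*-3 = 8
y[4] = 2*-3 + -1*-3 = -3
y[5] = 2*-3 = -6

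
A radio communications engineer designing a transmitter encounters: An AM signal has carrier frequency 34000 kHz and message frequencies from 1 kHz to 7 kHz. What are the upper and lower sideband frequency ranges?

Upper sideband (USB) = fc + [fm_low, fm_high] = 34000 + [1, 7] = [34001, 34007] kHz
Lower sideband (LSB) = fc - [fm_high, fm_low] = 34000 - [7, 1] = [33993, 33999] kHz
Total occupied spectrum: 33993 kHz to 34007 kHz (plus carrier at 34000 kHz)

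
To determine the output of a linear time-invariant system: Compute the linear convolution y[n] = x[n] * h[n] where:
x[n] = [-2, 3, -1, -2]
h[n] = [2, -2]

y[n] = sum_k x[k]*h[n-k]. Output length = len(x) + len(h) - 1 = 4 + 2 - 1 = 5.
y[0] = -2*2 = -4
y[1] = 3*2 + -2*-2 = 10
y[2] = -1*2 + 3*-2 = -8
y[3] = -2*2 + -1*-2 = -2
y[4] = -2*-2 = 4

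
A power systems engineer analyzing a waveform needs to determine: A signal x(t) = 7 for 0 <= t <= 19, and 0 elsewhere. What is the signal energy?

Energy = integral of |x(t)|^2 dt over the signal duration
= 7^2 * 19 = 49 * 19 = 931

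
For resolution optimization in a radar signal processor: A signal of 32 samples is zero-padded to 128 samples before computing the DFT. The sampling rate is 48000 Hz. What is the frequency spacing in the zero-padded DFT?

Original DFT: N = 32, resolution = f_s/N = 48000/32 = 1500 Hz
Zero-padded DFT: N = 128, resolution = f_s/N = 48000/128 = 375 Hz
Zero-padding interpolates the spectrum (finer frequency grid)
but does NOT improve the true spectral resolution (ability to resolve close frequencies).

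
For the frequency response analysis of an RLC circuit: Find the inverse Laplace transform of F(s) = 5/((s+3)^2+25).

Standard pair: w/((s+a)^2+w^2) <-> e^(-at)*sin(wt)*u(t)
With a=3, w=5: f(t) = e^(-3t)*sin(5t)*u(t)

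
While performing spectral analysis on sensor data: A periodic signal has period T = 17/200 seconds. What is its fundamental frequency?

The fundamental frequency is the reciprocal of the period.
f = 1/T = 1/(17/200) = 200/17 Hz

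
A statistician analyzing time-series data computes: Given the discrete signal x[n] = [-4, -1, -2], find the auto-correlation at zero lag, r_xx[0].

The auto-correlation at zero lag r_xx[0] equals the signal energy.
r_xx[0] = sum of x[n]^2 = (-4)^2 + (-1)^2 + (-2)^2
= 16 + 1 + 4 = 21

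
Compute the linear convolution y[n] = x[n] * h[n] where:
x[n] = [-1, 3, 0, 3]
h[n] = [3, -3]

y[n] = sum_k x[k]*h[n-k]. Output length = len(x) + len(h) - 1 = 4 + 2 - 1 = 5.
y[0] = -1*3 = -3
y[1] = 3*3 + -1*-3 = 12
y[2] = 0*3 + 3*-3 = -9
y[3] = 3*3 + 0*-3 = 9
y[4] = 3*-3 = -9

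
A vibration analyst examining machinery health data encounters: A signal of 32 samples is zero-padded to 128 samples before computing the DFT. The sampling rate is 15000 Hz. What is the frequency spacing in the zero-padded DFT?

Original DFT: N = 32, resolution = f_s/N = 15000/32 = 1875/4 Hz
Zero-padded DFT: N = 128, resolution = f_s/N = 15000/128 = 1875/16 Hz
Zero-padding interpolates the spectrum (finer frequency grid)
but does NOT improve the true spectral resolution (ability to resolve close frequencies).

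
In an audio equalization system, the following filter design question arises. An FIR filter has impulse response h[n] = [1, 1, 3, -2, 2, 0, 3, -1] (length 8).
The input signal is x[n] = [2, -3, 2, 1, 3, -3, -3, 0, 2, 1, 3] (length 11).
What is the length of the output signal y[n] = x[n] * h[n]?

For linear convolution, the output length is:
len(y) = len(x) + len(h) - 1 = 11 + 8 - 1 = 18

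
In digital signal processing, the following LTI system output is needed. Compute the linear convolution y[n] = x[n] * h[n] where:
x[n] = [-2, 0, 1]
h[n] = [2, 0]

y[n] = sum_k x[k]*h[n-k]. Output length = len(x) + len(h) - 1 = 3 + 2 - 1 = 4.
y[0] = -2*2 = -4
y[1] = 0*2 + -2*0 = 0
y[2] = 1*2 + 0*0 = 2
y[3] = 1*0 = 0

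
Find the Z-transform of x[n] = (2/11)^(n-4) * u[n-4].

Time-shifting property: if X(z) = Z{x[n]}, then Z{x[n-d]} = z^(-d) * X(z)
X(z) = z/(z - 2/11) for x[n] = (2/11)^n * u[n]
Z{x[n-4]} = z^(-4) * z/(z - 2/11) = z^(-3)/(z - 2/11)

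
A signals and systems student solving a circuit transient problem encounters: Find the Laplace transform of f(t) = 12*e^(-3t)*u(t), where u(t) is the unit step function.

Standard Laplace transform pair:
e^(-at)*u(t) <-> 1/(s+a)
With a = 3: L{12*e^(-3t)*u(t)} = 12/(s+3), ROC: Re(s) > -3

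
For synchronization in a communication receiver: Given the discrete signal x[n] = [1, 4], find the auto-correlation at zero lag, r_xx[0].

The auto-correlation at zero lag r_xx[0] equals the signal energy.
r_xx[0] = sum of x[n]^2 = 1^2 + 4^2
= 1 + 16 = 17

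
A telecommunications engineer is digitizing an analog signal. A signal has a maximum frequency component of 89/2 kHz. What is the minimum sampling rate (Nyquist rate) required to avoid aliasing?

By the Nyquist-Shannon sampling theorem,
the minimum sampling rate (Nyquist rate) must be at least 2 * f_max.
Nyquist rate = 2 * 89/2 kHz = 89 kHz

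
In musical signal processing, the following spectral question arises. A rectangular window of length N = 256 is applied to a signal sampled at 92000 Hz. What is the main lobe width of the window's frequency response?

For a rectangular window of length N,
the main lobe width in frequency is 2*f_s/N.
= 2*92000/256 = 2875/4 Hz
This determines the minimum frequency separation for resolving two sinusoids.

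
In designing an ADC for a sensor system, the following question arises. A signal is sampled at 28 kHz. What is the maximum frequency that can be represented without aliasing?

The maximum frequency that can be represented without aliasing
is the Nyquist frequency: f_max = f_s / 2 = 28 kHz / 2 = 14 kHz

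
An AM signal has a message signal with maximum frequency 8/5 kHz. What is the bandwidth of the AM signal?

In AM (double-sideband), the bandwidth is twice the message frequency.
BW = 2 * f_m = 2 * 8/5 kHz = 16/5 kHz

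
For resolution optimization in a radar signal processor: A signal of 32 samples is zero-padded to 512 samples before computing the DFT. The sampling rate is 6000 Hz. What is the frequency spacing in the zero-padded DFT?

Original DFT: N = 32, resolution = f_s/N = 6000/32 = 375/2 Hz
Zero-padded DFT: N = 512, resolution = f_s/N = 6000/512 = 375/32 Hz
Zero-padding interpolates the spectrum (finer frequency grid)
but does NOT improve the true spectral resolution (ability to resolve close frequencies).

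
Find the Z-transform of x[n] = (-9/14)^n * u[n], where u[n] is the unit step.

The Z-transform of a^n * u[n] is z/(z-a) for |z| > |a|.
Here a = -9/14, so X(z) = z/(z - (-9/14)) = 14z/(14z + 9)
ROC: |z| > 9/14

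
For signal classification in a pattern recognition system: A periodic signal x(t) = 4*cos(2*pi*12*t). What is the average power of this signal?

Average power of A*cos(wt) is A^2/2.
P = 4^2 / 2 = 16/2 = 8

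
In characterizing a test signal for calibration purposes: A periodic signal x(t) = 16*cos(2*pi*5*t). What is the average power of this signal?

Average power of A*cos(wt) is A^2/2.
P = 16^2 / 2 = 256/2 = 128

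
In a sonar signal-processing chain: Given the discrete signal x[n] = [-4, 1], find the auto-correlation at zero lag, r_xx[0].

The auto-correlation at zero lag r_xx[0] equals the signal energy.
r_xx[0] = sum of x[n]^2 = (-4)^2 + 1^2
= 16 + 1 = 17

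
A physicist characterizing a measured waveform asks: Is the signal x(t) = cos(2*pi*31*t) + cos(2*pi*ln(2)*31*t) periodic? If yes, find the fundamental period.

f1 = 31 Hz, f2 = 31*ln(2) Hz
Ratio f2/f1 = ln(2), which is irrational.
Since the frequency ratio is irrational, no common period exists.
The signal is not periodic.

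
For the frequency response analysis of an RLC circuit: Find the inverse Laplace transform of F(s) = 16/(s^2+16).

Standard pair: w/(s^2+w^2) <-> sin(wt)*u(t)
Recognize w^2 = 16, so w = 4; numerator 16 = 4*4.
f(t) = 4*sin(4t)*u(t)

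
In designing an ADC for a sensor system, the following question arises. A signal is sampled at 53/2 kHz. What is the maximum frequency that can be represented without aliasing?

The maximum frequency that can be represented without aliasing
is the Nyquist frequency: f_max = f_s / 2 = 53/2 kHz / 2 = 53/4 kHz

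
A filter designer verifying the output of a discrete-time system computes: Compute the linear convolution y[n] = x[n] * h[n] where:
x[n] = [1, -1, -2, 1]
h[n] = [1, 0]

y[n] = sum_k x[k]*h[n-k]. Output length = len(x) + len(h) - 1 = 4 + 2 - 1 = 5.
y[0] = 1*1 = 1
y[1] = -1*1 + 1*0 = -1
y[2] = -2*1 + -1*0 = -2
y[3] = 1*1 + -2*0 = 1
y[4] = 1*0 = 0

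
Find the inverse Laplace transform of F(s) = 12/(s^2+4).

Standard pair: w/(s^2+w^2) <-> sin(wt)*u(t)
Recognize w^2 = 4, so w = 2; numerator 12 = 6*2.
f(t) = 6*sin(2t)*u(t)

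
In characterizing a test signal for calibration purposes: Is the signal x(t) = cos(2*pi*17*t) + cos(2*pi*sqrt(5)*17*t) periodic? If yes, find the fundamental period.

f1 = 17 Hz, f2 = 17*sqrt(5) Hz
Ratio f2/f1 = sqrt(5), which is irrational.
Since the frequency ratio is irrational, no common period exists.
The signal is not periodic.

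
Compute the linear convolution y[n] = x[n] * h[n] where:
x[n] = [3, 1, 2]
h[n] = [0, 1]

y[n] = sum_k x[k]*h[n-k]. Output length = len(x) + len(h) - 1 = 3 + 2 - 1 = 4.
y[0] = 3*0 = 0
y[1] = 1*0 + 3*1 = 3
y[2] = 2*0 + 1*1 = 1
y[3] = 2*1 = 2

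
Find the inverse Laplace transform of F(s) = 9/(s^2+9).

Standard pair: w/(s^2+w^2) <-> sin(wt)*u(t)
Recognize w^2 = 9, so w = 3; numerator 9 = 3*3.
f(t) = 3*sin(3t)*u(t)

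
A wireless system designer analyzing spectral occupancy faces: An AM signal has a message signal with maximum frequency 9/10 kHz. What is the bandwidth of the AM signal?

In AM (double-sideband), the bandwidth is twice the message frequency.
BW = 2 * f_m = 2 * 9/10 kHz = 9/5 kHz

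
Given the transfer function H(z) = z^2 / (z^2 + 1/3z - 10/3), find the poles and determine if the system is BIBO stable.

Poles are roots of the denominator: z^2 + 1/3z - 10/3 = 0.
Quadratic formula: z = [-(1/3) +/- sqrt((1/3)^2 - 4*(-10/3))] / 2
Discriminant = 1/9 + 40/3 = 121/9; sqrt = 11/3.
z = (-1/3 +/- 11/3) / 2 => z = 5/3 or z = -2.
|p1| = 2, |p2| = 5/3.
For BIBO stability, all poles must lie inside the unit circle (|p| < 1).
System is UNSTABLE since at least one |p| >= 1.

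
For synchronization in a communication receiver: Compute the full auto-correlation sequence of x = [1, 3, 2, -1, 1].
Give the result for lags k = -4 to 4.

r_xx[k] = sum_m x[m]*x[m+k], indexed from 0, for k = -4 to 4:
  r_xx[-4] = x[4]*x[0] = 1
  r_xx[-3] = x[3]*x[0] + x[4]*x[1] = 2
  r_xx[-2] = x[2]*x[0] + x[3]*x[1] + x[4]*x[2] = 1
  r_xx[-1] = x[1]*x[0] + x[2]*x[1] + x[3]*x[2] + x[4]*x[3] = 6
  r_xx[0] = x[0]*x[0] + x[1]*x[1] + x[2]*x[2] + x[3]*x[3] + x[4]*x[4] = 16
  r_xx[1] = x[0]*x[1] + x[1]*x[2] + x[2]*x[3] + x[3]*x[4] = 6
  r_xx[2] = x[0]*x[2] + x[1]*x[3] + x[2]*x[4] = 1
  r_xx[3] = x[0]*x[3] + x[1]*x[4] = 2
  r_xx[4] = x[0]*x[4] = 1
r_xx = [1, 2, 1, 6, 16, 6, 1, 2, 1]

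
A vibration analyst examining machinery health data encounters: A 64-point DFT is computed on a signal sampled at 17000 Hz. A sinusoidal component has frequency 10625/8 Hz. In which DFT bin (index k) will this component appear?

DFT frequency resolution = f_s/N = 17000/64 = 2125/8 Hz
Bin index k = f_signal / resolution = 10625/8 / 2125/8 = 5
The signal frequency 10625/8 Hz falls in DFT bin k = 5.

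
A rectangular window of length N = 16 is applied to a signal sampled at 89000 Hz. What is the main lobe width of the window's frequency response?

For a rectangular window of length N,
the main lobe width in frequency is 2*f_s/N.
= 2*89000/16 = 11125 Hz
This determines the minimum frequency separation for resolving two sinusoids.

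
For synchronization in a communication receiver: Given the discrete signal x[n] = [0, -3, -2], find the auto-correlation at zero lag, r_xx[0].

The auto-correlation at zero lag r_xx[0] equals the signal energy.
r_xx[0] = sum of x[n]^2 = 0^2 + (-3)^2 + (-2)^2
= 0 + 9 + 4 = 13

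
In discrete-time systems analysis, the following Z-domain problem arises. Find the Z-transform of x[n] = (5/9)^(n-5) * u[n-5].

Time-shifting property: if X(z) = Z{x[n]}, then Z{x[n-d]} = z^(-d) * X(z)
X(z) = z/(z - 5/9) for x[n] = (5/9)^n * u[n]
Z{x[n-5]} = z^(-5) * z/(z - 5/9) = z^(-4)/(z - 5/9)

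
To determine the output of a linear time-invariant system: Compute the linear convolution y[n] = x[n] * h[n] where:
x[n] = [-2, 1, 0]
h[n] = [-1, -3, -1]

y[n] = sum_k x[k]*h[n-k]. Output length = len(x) + len(h) - 1 = 3 + 3 - 1 = 5.
y[0] = -2*-1 = 2
y[1] = 1*-1 + -2*-3 = 5
y[2] = 0*-1 + 1*-3 + -2*-1 = -1
y[3] = 0*-3 + 1*-1 = -1
y[4] = 0*-1 = 0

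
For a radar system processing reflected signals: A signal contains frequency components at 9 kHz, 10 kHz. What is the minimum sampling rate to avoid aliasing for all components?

The highest frequency component is f_max = 10 kHz.
Nyquist rate = 2 * f_max = 2 * 10 kHz = 20 kHz.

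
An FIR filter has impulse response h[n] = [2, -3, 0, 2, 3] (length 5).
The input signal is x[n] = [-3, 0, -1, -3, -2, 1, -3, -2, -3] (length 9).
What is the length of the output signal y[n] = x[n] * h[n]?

For linear convolution, the output length is:
len(y) = len(x) + len(h) - 1 = 9 + 5 - 1 = 13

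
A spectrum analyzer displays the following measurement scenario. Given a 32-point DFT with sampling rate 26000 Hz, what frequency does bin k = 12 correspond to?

The frequency of DFT bin k is: f_k = k * f_s / N
f_12 = 12 * 26000 / 32 = 9750 Hz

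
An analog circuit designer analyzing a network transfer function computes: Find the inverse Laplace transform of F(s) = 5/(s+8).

Standard pair: k/(s+a) <-> k*e^(-at)*u(t)
With k=5, a=8: f(t) = 5*e^(-8t)*u(t)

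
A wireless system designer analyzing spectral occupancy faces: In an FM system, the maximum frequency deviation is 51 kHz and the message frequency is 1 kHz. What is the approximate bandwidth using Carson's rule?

Carson's rule: BW = 2*(delta_f + f_m)
= 2*(51 + 1) kHz = 104 kHz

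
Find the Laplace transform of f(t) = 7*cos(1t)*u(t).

Standard pair: cos(wt)*u(t) <-> s/(s^2+w^2)
With w = 1: L{7*cos(1t)*u(t)} = 7s/(s^2+1)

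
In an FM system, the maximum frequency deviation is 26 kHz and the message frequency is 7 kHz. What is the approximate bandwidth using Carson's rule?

Carson's rule: BW = 2*(delta_f + f_m)
= 2*(26 + 7) kHz = 66 kHz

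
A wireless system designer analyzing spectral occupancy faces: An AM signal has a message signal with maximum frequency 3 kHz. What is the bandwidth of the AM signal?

In AM (double-sideband), the bandwidth is twice the message frequency.
BW = 2 * f_m = 2 * 3 kHz = 6 kHz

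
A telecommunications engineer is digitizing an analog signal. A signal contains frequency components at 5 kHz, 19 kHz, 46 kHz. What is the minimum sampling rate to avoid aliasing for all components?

The highest frequency component is f_max = 46 kHz.
Nyquist rate = 2 * f_max = 2 * 46 kHz = 92 kHz.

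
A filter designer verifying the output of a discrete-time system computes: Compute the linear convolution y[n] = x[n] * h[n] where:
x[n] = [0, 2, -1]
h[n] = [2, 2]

y[n] = sum_k x[k]*h[n-k]. Output length = len(x) + len(h) - 1 = 3 + 2 - 1 = 4.
y[0] = 0*2 = 0
y[1] = 2*2 + 0*2 = 4
y[2] = -1*2 + 2*2 = 2
y[3] = -1*2 = -2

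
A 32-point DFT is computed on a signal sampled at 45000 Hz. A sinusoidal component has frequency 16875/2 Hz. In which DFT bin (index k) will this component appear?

DFT frequency resolution = f_s/N = 45000/32 = 5625/4 Hz
Bin index k = f_signal / resolution = 16875/2 / 5625/4 = 6
The signal frequency 16875/2 Hz falls in DFT bin k = 6.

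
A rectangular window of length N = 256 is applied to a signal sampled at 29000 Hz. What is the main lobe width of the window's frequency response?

For a rectangular window of length N,
the main lobe width in frequency is 2*f_s/N.
= 2*29000/256 = 3625/16 Hz
This determines the minimum frequency separation for resolving two sinusoids.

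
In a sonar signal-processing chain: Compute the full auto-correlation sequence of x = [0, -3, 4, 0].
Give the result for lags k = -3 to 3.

r_xx[k] = sum_m x[m]*x[m+k], indexed from 0, for k = -3 to 3:
  r_xx[-3] = x[3]*x[0] = 0
  r_xx[-2] = x[2]*x[0] + x[3]*x[1] = 0
  r_xx[-1] = x[1]*x[0] + x[2]*x[1] + x[3]*x[2] = -12
  r_xx[0] = x[0]*x[0] + x[1]*x[1] + x[2]*x[2] + x[3]*x[3] = 25
  r_xx[1] = x[0]*x[1] + x[1]*x[2] + x[2]*x[3] = -12
  r_xx[2] = x[0]*x[2] + x[1]*x[3] = 0
  r_xx[3] = x[0]*x[3] = 0
r_xx = [0, 0, -12, 25, -12, 0, 0]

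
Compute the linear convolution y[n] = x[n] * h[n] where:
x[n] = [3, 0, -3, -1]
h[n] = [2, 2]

y[n] = sum_k x[k]*h[n-k]. Output length = len(x) + len(h) - 1 = 4 + 2 - 1 = 5.
y[0] = 3*2 = 6
y[1] = 0*2 + 3*2 = 6
y[2] = -3*2 + 0*2 = -6
y[3] = -1*2 + -3*2 = -8
y[4] = -1*2 = -2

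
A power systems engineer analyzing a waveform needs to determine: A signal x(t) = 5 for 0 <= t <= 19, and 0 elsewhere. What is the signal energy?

Energy = integral of |x(t)|^2 dt over the signal duration
= 5^2 * 19 = 25 * 19 = 475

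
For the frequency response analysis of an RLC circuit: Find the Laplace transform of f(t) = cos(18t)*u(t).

Standard pair: cos(wt)*u(t) <-> s/(s^2+w^2)
With w = 18: L{cos(18t)*u(t)} = s/(s^2+324)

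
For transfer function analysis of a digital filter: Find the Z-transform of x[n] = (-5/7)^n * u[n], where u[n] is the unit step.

The Z-transform of a^n * u[n] is z/(z-a) for |z| > |a|.
Here a = -5/7, so X(z) = z/(z - (-5/7)) = 7z/(7z + 5)
ROC: |z| > 5/7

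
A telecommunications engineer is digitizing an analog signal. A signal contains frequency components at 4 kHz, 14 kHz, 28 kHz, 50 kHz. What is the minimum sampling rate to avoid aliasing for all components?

The highest frequency component is f_max = 50 kHz.
Nyquist rate = 2 * f_max = 2 * 50 kHz = 100 kHz.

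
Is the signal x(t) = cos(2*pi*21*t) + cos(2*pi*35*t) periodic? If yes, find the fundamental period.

f1 = 21 Hz, f2 = 35 Hz
Period T1 = 1/21, T2 = 1/35
Ratio T1/T2 = 35/21, which is rational.
The signal is periodic with fundamental period T = 1/GCD(21,35) = 1/7 s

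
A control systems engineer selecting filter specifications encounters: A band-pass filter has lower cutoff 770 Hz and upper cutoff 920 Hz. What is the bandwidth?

Bandwidth = f_high - f_low
= 920 Hz - 770 Hz = 150 Hz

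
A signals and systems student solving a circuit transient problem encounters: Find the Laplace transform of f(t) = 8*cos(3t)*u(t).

Standard pair: cos(wt)*u(t) <-> s/(s^2+w^2)
With w = 3: L{8*cos(3t)*u(t)} = 8s/(s^2+9)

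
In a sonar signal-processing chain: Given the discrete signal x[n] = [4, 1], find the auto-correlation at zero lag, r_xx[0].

The auto-correlation at zero lag r_xx[0] equals the signal energy.
r_xx[0] = sum of x[n]^2 = 4^2 + 1^2
= 16 + 1 = 17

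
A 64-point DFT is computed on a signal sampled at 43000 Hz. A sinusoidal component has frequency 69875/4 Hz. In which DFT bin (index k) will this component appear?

DFT frequency resolution = f_s/N = 43000/64 = 5375/8 Hz
Bin index k = f_signal / resolution = 69875/4 / 5375/8 = 26
The signal frequency 69875/4 Hz falls in DFT bin k = 26.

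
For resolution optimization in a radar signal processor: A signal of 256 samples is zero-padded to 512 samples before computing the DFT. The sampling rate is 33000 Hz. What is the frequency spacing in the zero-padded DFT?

Original DFT: N = 256, resolution = f_s/N = 33000/256 = 4125/32 Hz
Zero-padded DFT: N = 512, resolution = f_s/N = 33000/512 = 4125/64 Hz
Zero-padding interpolates the spectrum (finer frequency grid)
but does NOT improve the true spectral resolution (ability to resolve close frequencies).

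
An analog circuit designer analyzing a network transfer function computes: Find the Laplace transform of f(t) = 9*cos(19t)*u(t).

Standard pair: cos(wt)*u(t) <-> s/(s^2+w^2)
With w = 19: L{9*cos(19t)*u(t)} = 9s/(s^2+361)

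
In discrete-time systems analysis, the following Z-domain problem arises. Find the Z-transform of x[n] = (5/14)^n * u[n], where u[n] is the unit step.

The Z-transform of a^n * u[n] is z/(z-a) for |z| > |a|.
Here a = 5/14, so X(z) = z/(z - (5/14)) = 14z/(14z - 5)
ROC: |z| > 5/14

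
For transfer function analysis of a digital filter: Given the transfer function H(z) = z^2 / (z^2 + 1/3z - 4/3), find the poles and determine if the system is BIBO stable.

Poles are roots of the denominator: z^2 + 1/3z - 4/3 = 0.
Quadratic formula: z = [-(1/3) +/- sqrt((1/3)^2 - 4*(-4/3))] / 2
Discriminant = 1/9 + 16/3 = 49/9; sqrt = 7/3.
z = (-1/3 +/- 7/3) / 2 => z = 1 or z = -4/3.
|p1| = 4/3, |p2| = 1.
For BIBO stability, all poles must lie inside the unit circle (|p| < 1).
System is UNSTABLE since at least one |p| >= 1.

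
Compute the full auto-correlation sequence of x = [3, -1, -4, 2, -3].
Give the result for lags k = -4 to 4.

r_xx[k] = sum_m x[m]*x[m+k], indexed from 0, for k = -4 to 4:
  r_xx[-4] = x[4]*x[0] = -9
  r_xx[-3] = x[3]*x[0] + x[4]*x[1] = 9
  r_xx[-2] = x[2]*x[0] + x[3]*x[1] + x[4]*x[2] = -2
  r_xx[-1] = x[1]*x[0] + x[2]*x[1] + x[3]*x[2] + x[4]*x[3] = -13
  r_xx[0] = x[0]*x[0] + x[1]*x[1] + x[2]*x[2] + x[3]*x[3] + x[4]*x[4] = 39
  r_xx[1] = x[0]*x[1] + x[1]*x[2] + x[2]*x[3] + x[3]*x[4] = -13
  r_xx[2] = x[0]*x[2] + x[1]*x[3] + x[2]*x[4] = -2
  r_xx[3] = x[0]*x[3] + x[1]*x[4] = 9
  r_xx[4] = x[0]*x[4] = -9
r_xx = [-9, 9, -2, -13, 39, -13, -2, 9, -9]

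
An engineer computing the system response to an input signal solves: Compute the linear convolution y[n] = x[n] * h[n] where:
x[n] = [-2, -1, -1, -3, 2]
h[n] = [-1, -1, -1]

y[n] = sum_k x[k]*h[n-k]. Output length = len(x) + len(h) - 1 = 5 + 3 - 1 = 7.
y[0] = -2*-1 = 2
y[1] = -1*-1 + -2*-1 = 3
y[2] = -1*-1 + -1*-1 + -2*-1 = 4
y[3] = -3*-1 + -1*-1 + -1*-1 = 5
y[4] = 2*-1 + -3*-1 + -1*-1 = 2
y[5] = 2*-1 + -3*-1 = 1
y[6] = 2*-1 = -2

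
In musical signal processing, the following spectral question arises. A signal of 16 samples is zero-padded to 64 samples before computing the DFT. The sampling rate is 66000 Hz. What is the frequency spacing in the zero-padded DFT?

Original DFT: N = 16, resolution = f_s/N = 66000/16 = 4125 Hz
Zero-padded DFT: N = 64, resolution = f_s/N = 66000/64 = 4125/4 Hz
Zero-padding interpolates the spectrum (finer frequency grid)
but does NOT improve the true spectral resolution (ability to resolve close frequencies).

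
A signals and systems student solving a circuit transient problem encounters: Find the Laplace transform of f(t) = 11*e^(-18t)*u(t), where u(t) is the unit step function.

Standard Laplace transform pair:
e^(-at)*u(t) <-> 1/(s+a)
With a = 18: L{11*e^(-18t)*u(t)} = 11/(s+18), ROC: Re(s) > -18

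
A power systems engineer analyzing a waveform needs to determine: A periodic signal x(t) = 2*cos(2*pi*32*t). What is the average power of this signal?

Average power of A*cos(wt) is A^2/2.
P = 2^2 / 2 = 4/2 = 2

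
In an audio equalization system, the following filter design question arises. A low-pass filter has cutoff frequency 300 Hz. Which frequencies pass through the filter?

A low-pass filter passes all frequencies below the cutoff frequency 300 Hz and attenuates higher frequencies.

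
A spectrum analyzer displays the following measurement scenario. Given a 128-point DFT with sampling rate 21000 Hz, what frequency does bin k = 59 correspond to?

The frequency of DFT bin k is: f_k = k * f_s / N
f_59 = 59 * 21000 / 128 = 154875/16 Hz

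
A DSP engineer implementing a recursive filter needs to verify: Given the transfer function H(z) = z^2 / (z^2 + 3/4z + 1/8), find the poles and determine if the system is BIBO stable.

Poles are roots of the denominator: z^2 + 3/4z + 1/8 = 0.
Quadratic formula: z = [-(3/4) +/- sqrt((3/4)^2 - 4*(1/8))] / 2
Discriminant = 9/16 - 1/2 = 1/16; sqrt = 1/4.
z = (-3/4 +/- 1/4) / 2 => z = -1/4 or z = -1/2.
|p1| = 1/4, |p2| = 1/2.
For BIBO stability, all poles must lie inside the unit circle (|p| < 1).
System is STABLE since both |p| < 1.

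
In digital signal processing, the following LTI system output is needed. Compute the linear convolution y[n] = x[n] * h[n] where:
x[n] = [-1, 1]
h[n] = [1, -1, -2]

y[n] = sum_k x[k]*h[n-k]. Output length = len(x) + len(h) - 1 = 2 + 3 - 1 = 4.
y[0] = -1*1 = -1
y[1] = 1*1 + -1*-1 = 2
y[2] = 1*-1 + -1*-2 = 1
y[3] = 1*-2 = -2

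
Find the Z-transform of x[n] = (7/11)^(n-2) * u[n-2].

Time-shifting property: if X(z) = Z{x[n]}, then Z{x[n-d]} = z^(-d) * X(z)
X(z) = z/(z - 7/11) for x[n] = (7/11)^n * u[n]
Z{x[n-2]} = z^(-2) * z/(z - 7/11) = z^(-1)/(z - 7/11)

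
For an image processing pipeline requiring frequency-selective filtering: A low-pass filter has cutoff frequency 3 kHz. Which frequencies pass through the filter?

A low-pass filter passes all frequencies below the cutoff frequency 3 kHz and attenuates higher frequencies.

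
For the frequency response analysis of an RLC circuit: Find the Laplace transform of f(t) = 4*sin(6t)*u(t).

Standard pair: sin(wt)*u(t) <-> w/(s^2+w^2)
With w = 6: L{4*sin(6t)*u(t)} = 24/(s^2+36)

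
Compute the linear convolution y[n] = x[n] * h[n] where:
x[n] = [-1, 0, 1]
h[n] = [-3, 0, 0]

y[n] = sum_k x[k]*h[n-k]. Output length = len(x) + len(h) - 1 = 3 + 3 - 1 = 5.
y[0] = -1*-3 = 3
y[1] = 0*-3 + -1*0 = 0
y[2] = 1*-3 + 0*0 + -1*0 = -3
y[3] = 1*0 + 0*0 = 0
y[4] = 1*0 = 0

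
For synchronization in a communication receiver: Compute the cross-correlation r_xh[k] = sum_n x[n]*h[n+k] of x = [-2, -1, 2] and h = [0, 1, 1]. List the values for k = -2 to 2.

Both sequences indexed from 0 and zero outside their support.
Lags with overlap: k = -2 to 2.
  r_xh[-2] = x[2]*h[0] = 0
  r_xh[-1] = x[1]*h[0] + x[2]*h[1] = 2
  r_xh[0] = x[0]*h[0] + x[1]*h[1] + x[2]*h[2] = 1
  r_xh[1] = x[0]*h[1] + x[1]*h[2] = -3
  r_xh[2] = x[0]*h[2] = -2
r_xh = [0, 2, 1, -3, -2] (for k = -2, ..., 2)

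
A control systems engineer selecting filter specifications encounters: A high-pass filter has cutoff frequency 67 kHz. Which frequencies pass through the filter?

A high-pass filter passes all frequencies above the cutoff frequency 67 kHz and attenuates lower frequencies.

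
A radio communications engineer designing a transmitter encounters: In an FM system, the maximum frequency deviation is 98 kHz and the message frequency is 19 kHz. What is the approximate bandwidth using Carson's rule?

Carson's rule: BW = 2*(delta_f + f_m)
= 2*(98 + 19) kHz = 234 kHz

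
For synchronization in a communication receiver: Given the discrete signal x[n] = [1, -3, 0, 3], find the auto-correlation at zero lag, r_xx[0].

The auto-correlation at zero lag r_xx[0] equals the signal energy.
r_xx[0] = sum of x[n]^2 = 1^2 + (-3)^2 + 0^2 + 3^2
= 1 + 9 + 0 + 9 = 19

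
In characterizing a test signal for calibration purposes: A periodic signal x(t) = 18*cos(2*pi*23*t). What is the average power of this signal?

Average power of A*cos(wt) is A^2/2.
P = 18^2 / 2 = 324/2 = 162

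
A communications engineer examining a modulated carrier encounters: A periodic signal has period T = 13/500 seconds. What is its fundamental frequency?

The fundamental frequency is the reciprocal of the period.
f = 1/T = 1/(13/500) = 500/13 Hz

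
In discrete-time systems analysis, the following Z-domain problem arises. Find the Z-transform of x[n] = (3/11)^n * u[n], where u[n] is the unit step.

The Z-transform of a^n * u[n] is z/(z-a) for |z| > |a|.
Here a = 3/11, so X(z) = z/(z - (3/11)) = 11z/(11z - 3)
ROC: |z| > 3/11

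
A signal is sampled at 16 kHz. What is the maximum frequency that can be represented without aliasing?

The maximum frequency that can be represented without aliasing
is the Nyquist frequency: f_max = f_s / 2 = 16 kHz / 2 = 8 kHz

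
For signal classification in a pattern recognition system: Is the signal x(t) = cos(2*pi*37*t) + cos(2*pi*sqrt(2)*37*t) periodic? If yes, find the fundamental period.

f1 = 37 Hz, f2 = 37*sqrt(2) Hz
Ratio f2/f1 = sqrt(2), which is irrational.
Since the frequency ratio is irrational, no common period exists.
The signal is not periodic.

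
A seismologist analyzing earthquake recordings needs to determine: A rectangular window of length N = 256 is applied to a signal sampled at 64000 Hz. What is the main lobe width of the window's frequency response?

For a rectangular window of length N,
the main lobe width in frequency is 2*f_s/N.
= 2*64000/256 = 500 Hz
This determines the minimum frequency separation for resolving two sinusoids.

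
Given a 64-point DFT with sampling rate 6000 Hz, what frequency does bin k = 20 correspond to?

The frequency of DFT bin k is: f_k = k * f_s / N
f_20 = 20 * 6000 / 64 = 1875 Hz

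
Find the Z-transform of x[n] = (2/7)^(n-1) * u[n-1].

Time-shifting property: if X(z) = Z{x[n]}, then Z{x[n-d]} = z^(-d) * X(z)
X(z) = z/(z - 2/7) for x[n] = (2/7)^n * u[n]
Z{x[n-1]} = z^(-1) * z/(z - 2/7) = 1/(z - 2/7)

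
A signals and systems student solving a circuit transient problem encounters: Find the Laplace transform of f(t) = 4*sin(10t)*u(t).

Standard pair: sin(wt)*u(t) <-> w/(s^2+w^2)
With w = 10: L{4*sin(10t)*u(t)} = 40/(s^2+100)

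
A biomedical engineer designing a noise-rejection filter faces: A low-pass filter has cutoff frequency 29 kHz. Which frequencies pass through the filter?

A low-pass filter passes all frequencies below the cutoff frequency 29 kHz and attenuates higher frequencies.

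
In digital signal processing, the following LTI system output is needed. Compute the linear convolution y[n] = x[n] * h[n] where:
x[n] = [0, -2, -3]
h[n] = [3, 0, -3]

y[n] = sum_k x[k]*h[n-k]. Output length = len(x) + len(h) - 1 = 3 + 3 - 1 = 5.
y[0] = 0*3 = 0
y[1] = -2*3 + 0*0 = -6
y[2] = -3*3 + -2*0 + 0*-3 = -9
y[3] = -3*0 + -2*-3 = 6
y[4] = -3*-3 = 9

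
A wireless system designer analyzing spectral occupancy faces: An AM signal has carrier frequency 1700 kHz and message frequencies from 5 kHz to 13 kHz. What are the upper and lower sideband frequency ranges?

Upper sideband (USB) = fc + [fm_low, fm_high] = 1700 + [5, 13] = [1705, 1713] kHz
Lower sideband (LSB) = fc - [fm_high, fm_low] = 1700 - [13, 5] = [1687, 1695] kHz
Total occupied spectrum: 1687 kHz to 1713 kHz (plus carrier at 1700 kHz)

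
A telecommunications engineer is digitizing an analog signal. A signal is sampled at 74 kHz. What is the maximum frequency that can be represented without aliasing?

The maximum frequency that can be represented without aliasing
is the Nyquist frequency: f_max = f_s / 2 = 74 kHz / 2 = 37 kHz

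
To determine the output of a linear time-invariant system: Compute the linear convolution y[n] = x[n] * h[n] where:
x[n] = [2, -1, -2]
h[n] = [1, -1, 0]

y[n] = sum_k x[k]*h[n-k]. Output length = len(x) + len(h) - 1 = 3 + 3 - 1 = 5.
y[0] = 2*1 = 2
y[1] = -1*1 + 2*-1 = -3
y[2] = -2*1 + -1*-1 + 2*0 = -1
y[3] = -2*-1 + -1*0 = 2
y[4] = -2*0 = 0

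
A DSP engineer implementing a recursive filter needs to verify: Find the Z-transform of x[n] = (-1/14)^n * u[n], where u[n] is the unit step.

The Z-transform of a^n * u[n] is z/(z-a) for |z| > |a|.
Here a = -1/14, so X(z) = z/(z - (-1/14)) = 14z/(14z + 1)
ROC: |z| > 1/14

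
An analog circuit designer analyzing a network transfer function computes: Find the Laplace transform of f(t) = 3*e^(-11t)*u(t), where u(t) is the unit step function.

Standard Laplace transform pair:
e^(-at)*u(t) <-> 1/(s+a)
With a = 11: L{3*e^(-11t)*u(t)} = 3/(s+11), ROC: Re(s) > -11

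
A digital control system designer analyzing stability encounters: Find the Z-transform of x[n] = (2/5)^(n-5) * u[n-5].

Time-shifting property: if X(z) = Z{x[n]}, then Z{x[n-d]} = z^(-d) * X(z)
X(z) = z/(z - 2/5) for x[n] = (2/5)^n * u[n]
Z{x[n-5]} = z^(-5) * z/(z - 2/5) = z^(-4)/(z - 2/5)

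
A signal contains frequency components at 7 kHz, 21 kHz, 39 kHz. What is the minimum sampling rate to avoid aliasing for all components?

The highest frequency component is f_max = 39 kHz.
Nyquist rate = 2 * f_max = 2 * 39 kHz = 78 kHz.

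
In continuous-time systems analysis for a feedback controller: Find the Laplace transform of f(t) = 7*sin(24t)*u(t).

Standard pair: sin(wt)*u(t) <-> w/(s^2+w^2)
With w = 24: L{7*sin(24t)*u(t)} = 168/(s^2+576)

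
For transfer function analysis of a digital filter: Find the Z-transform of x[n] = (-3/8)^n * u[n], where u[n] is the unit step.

The Z-transform of a^n * u[n] is z/(z-a) for |z| > |a|.
Here a = -3/8, so X(z) = z/(z - (-3/8)) = 8z/(8z + 3)
ROC: |z| > 3/8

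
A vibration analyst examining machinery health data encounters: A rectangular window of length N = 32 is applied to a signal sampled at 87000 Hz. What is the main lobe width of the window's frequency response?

For a rectangular window of length N,
the main lobe width in frequency is 2*f_s/N.
= 2*87000/32 = 10875/2 Hz
This determines the minimum frequency separation for resolving two sinusoids.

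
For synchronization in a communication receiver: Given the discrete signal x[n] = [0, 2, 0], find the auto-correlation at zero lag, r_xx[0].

The auto-correlation at zero lag r_xx[0] equals the signal energy.
r_xx[0] = sum of x[n]^2 = 0^2 + 2^2 + 0^2
= 0 + 4 + 0 = 4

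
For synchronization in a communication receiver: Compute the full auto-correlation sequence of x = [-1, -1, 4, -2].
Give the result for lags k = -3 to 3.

r_xx[k] = sum_m x[m]*x[m+k], indexed from 0, for k = -3 to 3:
  r_xx[-3] = x[3]*x[0] = 2
  r_xx[-2] = x[2]*x[0] + x[3]*x[1] = -2
  r_xx[-1] = x[1]*x[0] + x[2]*x[1] + x[3]*x[2] = -11
  r_xx[0] = x[0]*x[0] + x[1]*x[1] + x[2]*x[2] + x[3]*x[3] = 22
  r_xx[1] = x[0]*x[1] + x[1]*x[2] + x[2]*x[3] = -11
  r_xx[2] = x[0]*x[2] + x[1]*x[3] = -2
  r_xx[3] = x[0]*x[3] = 2
r_xx = [2, -2, -11, 22, -11, -2, 2]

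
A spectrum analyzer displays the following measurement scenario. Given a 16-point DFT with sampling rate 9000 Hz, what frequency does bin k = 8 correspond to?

The frequency of DFT bin k is: f_k = k * f_s / N
f_8 = 8 * 9000 / 16 = 4500 Hz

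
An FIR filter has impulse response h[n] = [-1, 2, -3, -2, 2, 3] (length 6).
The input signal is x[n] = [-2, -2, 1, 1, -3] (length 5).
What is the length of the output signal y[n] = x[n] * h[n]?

For linear convolution, the output length is:
len(y) = len(x) + len(h) - 1 = 5 + 6 - 1 = 10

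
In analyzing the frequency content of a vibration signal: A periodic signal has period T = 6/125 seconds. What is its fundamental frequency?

The fundamental frequency is the reciprocal of the period.
f = 1/T = 1/(6/125) = 125/6 Hz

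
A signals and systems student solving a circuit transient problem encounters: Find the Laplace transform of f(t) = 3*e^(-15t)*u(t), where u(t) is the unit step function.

Standard Laplace transform pair:
e^(-at)*u(t) <-> 1/(s+a)
With a = 15: L{3*e^(-15t)*u(t)} = 3/(s+15), ROC: Re(s) > -15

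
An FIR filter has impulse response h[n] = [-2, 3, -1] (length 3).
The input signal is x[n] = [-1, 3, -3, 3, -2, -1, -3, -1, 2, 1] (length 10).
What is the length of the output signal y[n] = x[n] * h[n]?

For linear convolution, the output length is:
len(y) = len(x) + len(h) - 1 = 10 + 3 - 1 = 12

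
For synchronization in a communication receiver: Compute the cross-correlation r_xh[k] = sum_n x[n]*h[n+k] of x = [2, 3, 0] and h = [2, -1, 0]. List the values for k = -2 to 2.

Both sequences indexed from 0 and zero outside their support.
Lags with overlap: k = -2 to 2.
  r_xh[-2] = x[2]*h[0] = 0
  r_xh[-1] = x[1]*h[0] + x[2]*h[1] = 6
  r_xh[0] = x[0]*h[0] + x[1]*h[1] + x[2]*h[2] = 1
  r_xh[1] = x[0]*h[1] + x[1]*h[2] = -2
  r_xh[2] = x[0]*h[2] = 0
r_xh = [0, 6, 1, -2, 0] (for k = -2, ..., 2)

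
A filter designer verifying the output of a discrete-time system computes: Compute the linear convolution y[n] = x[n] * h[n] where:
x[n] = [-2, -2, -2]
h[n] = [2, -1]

y[n] = sum_k x[k]*h[n-k]. Output length = len(x) + len(h) - 1 = 3 + 2 - 1 = 4.
y[0] = -2*2 = -4
y[1] = -2*2 + -2*-1 = -2
y[2] = -2*2 + -2*-1 = -2
y[3] = -2*-1 = 2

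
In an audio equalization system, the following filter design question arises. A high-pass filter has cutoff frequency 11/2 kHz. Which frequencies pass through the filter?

A high-pass filter passes all frequencies above the cutoff frequency 11/2 kHz and attenuates lower frequencies.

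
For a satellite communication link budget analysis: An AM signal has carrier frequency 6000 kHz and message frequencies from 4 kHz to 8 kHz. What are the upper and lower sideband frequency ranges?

Upper sideband (USB) = fc + [fm_low, fm_high] = 6000 + [4, 8] = [6004, 6008] kHz
Lower sideband (LSB) = fc - [fm_high, fm_low] = 6000 - [8, 4] = [5992, 5996] kHz
Total occupied spectrum: 5992 kHz to 6008 kHz (plus carrier at 6000 kHz)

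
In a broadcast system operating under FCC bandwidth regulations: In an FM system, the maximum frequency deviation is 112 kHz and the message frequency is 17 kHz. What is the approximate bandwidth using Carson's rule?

Carson's rule: BW = 2*(delta_f + f_m)
= 2*(112 + 17) kHz = 258 kHz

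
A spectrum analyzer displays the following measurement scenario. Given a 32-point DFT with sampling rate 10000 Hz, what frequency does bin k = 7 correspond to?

The frequency of DFT bin k is: f_k = k * f_s / N
f_7 = 7 * 10000 / 32 = 4375/2 Hz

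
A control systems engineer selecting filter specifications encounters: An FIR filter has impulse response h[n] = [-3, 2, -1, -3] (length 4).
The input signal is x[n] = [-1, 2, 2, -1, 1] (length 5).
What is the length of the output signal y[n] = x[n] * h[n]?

For linear convolution, the output length is:
len(y) = len(x) + len(h) - 1 = 5 + 4 - 1 = 8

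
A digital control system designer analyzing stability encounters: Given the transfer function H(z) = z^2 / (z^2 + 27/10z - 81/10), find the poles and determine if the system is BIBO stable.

Poles are roots of the denominator: z^2 + 27/10z - 81/10 = 0.
Quadratic formula: z = [-(27/10) +/- sqrt((27/10)^2 - 4*(-81/10))] / 2
Discriminant = 729/100 + 162/5 = 3969/100; sqrt = 63/10.
z = (-27/10 +/- 63/10) / 2 => z = 9/5 or z = -9/2.
|p1| = 9/2, |p2| = 9/5.
For BIBO stability, all poles must lie inside the unit circle (|p| < 1).
System is UNSTABLE since at least one |p| >= 1.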